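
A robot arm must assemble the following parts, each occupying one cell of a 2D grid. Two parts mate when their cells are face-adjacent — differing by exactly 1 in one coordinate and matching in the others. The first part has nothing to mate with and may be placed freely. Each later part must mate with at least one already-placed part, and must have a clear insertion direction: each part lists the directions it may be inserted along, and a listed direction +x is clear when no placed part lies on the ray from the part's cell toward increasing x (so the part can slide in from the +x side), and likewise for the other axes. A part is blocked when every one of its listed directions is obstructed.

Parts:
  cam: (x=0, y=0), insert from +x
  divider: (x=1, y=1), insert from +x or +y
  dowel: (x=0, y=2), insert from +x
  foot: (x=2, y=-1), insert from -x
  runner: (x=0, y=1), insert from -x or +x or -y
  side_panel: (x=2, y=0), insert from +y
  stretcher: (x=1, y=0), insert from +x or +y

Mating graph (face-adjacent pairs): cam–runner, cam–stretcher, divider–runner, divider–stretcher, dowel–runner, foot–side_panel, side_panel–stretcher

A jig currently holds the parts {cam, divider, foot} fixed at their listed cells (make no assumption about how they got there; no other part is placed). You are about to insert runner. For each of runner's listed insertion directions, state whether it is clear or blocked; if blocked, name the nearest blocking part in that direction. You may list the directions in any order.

+x: blocked by divider; -x: clear; -y: blocked by cam

-x: ray from runner(0, 1) has no placed part ⇒ clear
+x: nearest on ray is divider@(1, 1) ⇒ blocked
-y: nearest on ray is cam@(0, 0) ⇒ blocked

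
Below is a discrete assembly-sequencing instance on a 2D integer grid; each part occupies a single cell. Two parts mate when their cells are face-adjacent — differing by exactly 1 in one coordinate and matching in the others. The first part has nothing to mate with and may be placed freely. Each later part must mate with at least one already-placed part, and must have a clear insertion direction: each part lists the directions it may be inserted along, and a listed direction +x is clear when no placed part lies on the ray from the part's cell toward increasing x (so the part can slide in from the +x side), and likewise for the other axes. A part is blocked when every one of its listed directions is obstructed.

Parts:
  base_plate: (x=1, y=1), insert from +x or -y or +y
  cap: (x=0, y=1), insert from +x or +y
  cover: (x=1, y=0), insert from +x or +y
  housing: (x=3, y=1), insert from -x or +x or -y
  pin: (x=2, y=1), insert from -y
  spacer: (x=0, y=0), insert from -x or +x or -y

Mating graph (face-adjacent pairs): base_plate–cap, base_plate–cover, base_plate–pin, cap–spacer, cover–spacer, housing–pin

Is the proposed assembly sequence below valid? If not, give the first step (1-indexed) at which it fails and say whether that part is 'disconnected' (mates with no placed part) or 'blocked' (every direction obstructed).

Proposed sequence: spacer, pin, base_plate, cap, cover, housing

1. spacer@(0, 0) [-x clear] — {spacer}
2. pin@(2, 1) — no placed neighbour ⇒ disconnected

Invalid at step 2 (disconnected)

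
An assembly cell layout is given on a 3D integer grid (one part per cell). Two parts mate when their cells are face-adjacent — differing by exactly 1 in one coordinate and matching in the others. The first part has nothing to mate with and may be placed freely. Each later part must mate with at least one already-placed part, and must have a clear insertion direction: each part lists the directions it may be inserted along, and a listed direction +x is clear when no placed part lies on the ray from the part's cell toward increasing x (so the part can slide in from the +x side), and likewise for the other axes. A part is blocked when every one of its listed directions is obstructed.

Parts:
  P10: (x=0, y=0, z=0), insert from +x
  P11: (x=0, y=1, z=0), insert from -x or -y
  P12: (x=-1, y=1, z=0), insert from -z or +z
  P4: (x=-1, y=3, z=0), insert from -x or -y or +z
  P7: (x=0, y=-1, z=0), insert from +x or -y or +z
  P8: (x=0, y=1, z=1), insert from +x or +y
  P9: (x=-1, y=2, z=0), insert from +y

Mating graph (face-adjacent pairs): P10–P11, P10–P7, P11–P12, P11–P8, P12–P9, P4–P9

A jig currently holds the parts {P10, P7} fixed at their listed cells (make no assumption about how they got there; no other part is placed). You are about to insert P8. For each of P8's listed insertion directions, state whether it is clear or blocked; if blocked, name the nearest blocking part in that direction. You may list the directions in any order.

+x: ray from P8(0, 1, 1) has no placed part ⇒ clear
+y: ray from P8(0, 1, 1) has no placed part ⇒ clear

+x: clear; +y: clear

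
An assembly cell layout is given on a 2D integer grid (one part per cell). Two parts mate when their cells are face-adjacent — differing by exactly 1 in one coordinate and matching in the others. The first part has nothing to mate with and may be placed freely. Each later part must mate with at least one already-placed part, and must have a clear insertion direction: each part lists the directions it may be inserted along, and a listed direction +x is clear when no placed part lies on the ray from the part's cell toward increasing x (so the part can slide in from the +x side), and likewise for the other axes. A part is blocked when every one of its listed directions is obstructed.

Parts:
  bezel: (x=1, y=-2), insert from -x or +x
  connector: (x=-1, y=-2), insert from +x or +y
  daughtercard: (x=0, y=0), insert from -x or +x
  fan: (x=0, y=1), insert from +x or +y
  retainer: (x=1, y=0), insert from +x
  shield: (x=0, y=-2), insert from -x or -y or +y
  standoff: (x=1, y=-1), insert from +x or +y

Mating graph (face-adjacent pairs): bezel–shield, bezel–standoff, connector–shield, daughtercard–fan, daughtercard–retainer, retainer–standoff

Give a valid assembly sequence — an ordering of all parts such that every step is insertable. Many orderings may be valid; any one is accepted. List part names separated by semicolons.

bezel; standoff; shield; retainer; connector; daughtercard; fan

1. bezel@(1, -2) [-x clear] — {bezel}
2. standoff@(1, -1) [+x clear] — {bezel, standoff}
3. shield@(0, -2) [-x clear] — {bezel, shield, standoff}
4. retainer@(1, 0) [+x clear] — {bezel, retainer, shield, standoff}
5. connector@(-1, -2) [+y clear] — {bezel, connector, retainer, shield, standoff}
6. daughtercard@(0, 0) [-x clear] — {bezel, connector, daughtercard, retainer, shield, standoff}
7. fan@(0, 1) [+x clear] — {bezel, connector, daughtercard, fan, retainer, shield, standoff}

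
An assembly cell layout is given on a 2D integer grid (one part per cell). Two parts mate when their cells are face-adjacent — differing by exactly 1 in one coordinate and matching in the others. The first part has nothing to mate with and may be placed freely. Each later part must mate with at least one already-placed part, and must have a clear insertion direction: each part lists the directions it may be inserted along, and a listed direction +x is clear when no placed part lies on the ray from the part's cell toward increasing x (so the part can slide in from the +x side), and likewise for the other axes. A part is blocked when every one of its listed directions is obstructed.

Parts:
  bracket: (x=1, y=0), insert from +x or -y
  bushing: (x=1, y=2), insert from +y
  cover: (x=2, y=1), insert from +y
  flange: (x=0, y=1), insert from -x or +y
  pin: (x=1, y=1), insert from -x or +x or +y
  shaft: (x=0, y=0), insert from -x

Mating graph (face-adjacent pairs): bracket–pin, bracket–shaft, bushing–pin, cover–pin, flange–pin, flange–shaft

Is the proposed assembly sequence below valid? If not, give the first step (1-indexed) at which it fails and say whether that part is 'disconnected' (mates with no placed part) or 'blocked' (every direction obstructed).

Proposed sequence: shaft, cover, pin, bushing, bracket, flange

Invalid at step 2 (disconnected)

1. shaft@(0, 0) [-x clear] — {shaft}
2. cover@(2, 1) — no placed neighbour ⇒ disconnected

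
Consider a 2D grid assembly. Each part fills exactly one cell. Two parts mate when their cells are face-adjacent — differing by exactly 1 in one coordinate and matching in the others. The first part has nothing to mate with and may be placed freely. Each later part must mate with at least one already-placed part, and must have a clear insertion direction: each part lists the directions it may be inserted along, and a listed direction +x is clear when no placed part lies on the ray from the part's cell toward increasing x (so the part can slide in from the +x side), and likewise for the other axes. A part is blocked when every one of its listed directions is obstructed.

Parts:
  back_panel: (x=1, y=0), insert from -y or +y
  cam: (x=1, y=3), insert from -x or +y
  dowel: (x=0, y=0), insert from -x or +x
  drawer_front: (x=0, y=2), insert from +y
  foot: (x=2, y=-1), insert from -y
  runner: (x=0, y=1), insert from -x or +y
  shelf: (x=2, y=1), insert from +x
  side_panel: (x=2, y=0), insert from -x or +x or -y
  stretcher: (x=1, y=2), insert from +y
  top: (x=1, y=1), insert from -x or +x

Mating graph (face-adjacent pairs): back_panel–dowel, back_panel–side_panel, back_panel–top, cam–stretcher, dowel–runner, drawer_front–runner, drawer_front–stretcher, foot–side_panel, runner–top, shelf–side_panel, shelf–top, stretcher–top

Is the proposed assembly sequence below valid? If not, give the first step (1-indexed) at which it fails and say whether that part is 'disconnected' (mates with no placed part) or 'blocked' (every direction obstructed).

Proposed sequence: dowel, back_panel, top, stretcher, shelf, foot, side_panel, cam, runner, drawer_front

Invalid at step 6 (disconnected)

1. dowel@(0, 0) [-x clear] — {dowel}
2. back_panel@(1, 0) [-y clear] — {back_panel, dowel}
3. top@(1, 1) [-x clear] — {back_panel, dowel, top}
4. stretcher@(1, 2) [+y clear] — {back_panel, dowel, stretcher, top}
5. shelf@(2, 1) [+x clear] — {back_panel, dowel, shelf, stretcher, top}
6. foot@(2, -1) — no placed neighbour ⇒ disconnected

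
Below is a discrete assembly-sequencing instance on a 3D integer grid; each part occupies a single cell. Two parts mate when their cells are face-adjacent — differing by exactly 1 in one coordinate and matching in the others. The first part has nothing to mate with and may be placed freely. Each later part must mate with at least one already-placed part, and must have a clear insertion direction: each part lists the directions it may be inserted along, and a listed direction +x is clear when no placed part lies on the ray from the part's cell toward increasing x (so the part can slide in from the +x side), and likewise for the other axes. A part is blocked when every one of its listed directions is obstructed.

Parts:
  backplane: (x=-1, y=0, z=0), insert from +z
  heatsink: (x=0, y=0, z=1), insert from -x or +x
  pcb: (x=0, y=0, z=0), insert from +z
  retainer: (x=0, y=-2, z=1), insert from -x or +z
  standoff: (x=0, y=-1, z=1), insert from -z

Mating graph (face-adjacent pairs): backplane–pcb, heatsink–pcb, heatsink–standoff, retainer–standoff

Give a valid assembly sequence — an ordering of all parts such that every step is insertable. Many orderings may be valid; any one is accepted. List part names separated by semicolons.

1. backplane@(-1, 0, 0) [+z clear] — {backplane}
2. pcb@(0, 0, 0) [+z clear] — {backplane, pcb}
3. heatsink@(0, 0, 1) [-x clear] — {backplane, heatsink, pcb}
4. standoff@(0, -1, 1) [-z clear] — {backplane, heatsink, pcb, standoff}
5. retainer@(0, -2, 1) [-x clear] — {backplane, heatsink, pcb, retainer, standoff}

backplane; pcb; heatsink; standoff; retainer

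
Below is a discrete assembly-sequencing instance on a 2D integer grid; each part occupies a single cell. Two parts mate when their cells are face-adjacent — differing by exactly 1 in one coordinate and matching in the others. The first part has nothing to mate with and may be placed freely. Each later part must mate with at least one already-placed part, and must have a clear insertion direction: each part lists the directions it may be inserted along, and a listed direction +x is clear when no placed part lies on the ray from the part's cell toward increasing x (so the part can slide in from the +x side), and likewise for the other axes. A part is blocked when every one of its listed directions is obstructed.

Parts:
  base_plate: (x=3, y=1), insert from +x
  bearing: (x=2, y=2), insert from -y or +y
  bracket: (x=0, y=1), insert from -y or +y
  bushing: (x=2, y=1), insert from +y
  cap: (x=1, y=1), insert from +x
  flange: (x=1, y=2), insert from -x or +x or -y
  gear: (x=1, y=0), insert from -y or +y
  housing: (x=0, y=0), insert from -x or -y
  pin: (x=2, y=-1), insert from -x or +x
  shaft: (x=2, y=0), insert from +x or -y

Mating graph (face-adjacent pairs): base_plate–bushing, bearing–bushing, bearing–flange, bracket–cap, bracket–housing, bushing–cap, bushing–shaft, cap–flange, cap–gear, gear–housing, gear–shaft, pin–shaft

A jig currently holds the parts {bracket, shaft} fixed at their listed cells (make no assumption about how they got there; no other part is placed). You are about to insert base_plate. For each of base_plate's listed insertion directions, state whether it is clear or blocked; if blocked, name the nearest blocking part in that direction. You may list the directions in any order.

+x: ray from base_plate(3, 1) has no placed part ⇒ clear

+x: clear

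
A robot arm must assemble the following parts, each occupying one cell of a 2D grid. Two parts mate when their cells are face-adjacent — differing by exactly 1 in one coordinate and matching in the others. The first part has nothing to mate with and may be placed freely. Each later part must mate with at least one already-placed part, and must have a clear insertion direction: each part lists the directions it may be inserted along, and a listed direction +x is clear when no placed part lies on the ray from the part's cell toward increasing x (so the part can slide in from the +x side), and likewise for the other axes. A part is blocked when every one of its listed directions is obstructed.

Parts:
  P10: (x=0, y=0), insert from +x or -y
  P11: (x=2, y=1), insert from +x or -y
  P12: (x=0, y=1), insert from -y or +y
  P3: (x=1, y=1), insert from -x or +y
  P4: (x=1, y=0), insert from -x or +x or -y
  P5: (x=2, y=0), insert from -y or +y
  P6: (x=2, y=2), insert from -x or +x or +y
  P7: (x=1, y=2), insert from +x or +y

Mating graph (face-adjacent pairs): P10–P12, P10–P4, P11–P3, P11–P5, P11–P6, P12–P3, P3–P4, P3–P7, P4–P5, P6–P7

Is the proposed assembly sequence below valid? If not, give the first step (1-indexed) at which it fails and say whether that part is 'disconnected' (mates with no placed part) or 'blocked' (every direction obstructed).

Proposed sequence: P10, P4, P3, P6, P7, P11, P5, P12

Invalid at step 4 (disconnected)

1. P10@(0, 0) [+x clear] — {P10}
2. P4@(1, 0) [+x clear] — {P10, P4}
3. P3@(1, 1) [-x clear] — {P10, P3, P4}
4. P6@(2, 2) — no placed neighbour ⇒ disconnected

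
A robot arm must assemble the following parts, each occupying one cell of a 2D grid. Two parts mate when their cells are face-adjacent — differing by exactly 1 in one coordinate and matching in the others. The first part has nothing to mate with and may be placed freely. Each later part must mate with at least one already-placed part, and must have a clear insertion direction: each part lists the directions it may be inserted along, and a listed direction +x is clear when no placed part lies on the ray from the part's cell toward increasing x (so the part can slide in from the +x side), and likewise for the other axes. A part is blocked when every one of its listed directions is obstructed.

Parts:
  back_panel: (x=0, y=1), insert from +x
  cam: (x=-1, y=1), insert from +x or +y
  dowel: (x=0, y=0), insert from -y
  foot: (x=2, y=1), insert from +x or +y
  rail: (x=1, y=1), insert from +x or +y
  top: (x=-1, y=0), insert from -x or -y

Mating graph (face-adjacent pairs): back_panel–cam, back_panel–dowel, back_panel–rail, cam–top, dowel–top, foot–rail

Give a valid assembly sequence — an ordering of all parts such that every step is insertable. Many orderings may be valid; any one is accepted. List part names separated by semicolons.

dowel; back_panel; rail; foot; cam; top

1. dowel@(0, 0) [-y clear] — {dowel}
2. back_panel@(0, 1) [+x clear] — {back_panel, dowel}
3. rail@(1, 1) [+x clear] — {back_panel, dowel, rail}
4. foot@(2, 1) [+x clear] — {back_panel, dowel, foot, rail}
5. cam@(-1, 1) [+y clear] — {back_panel, cam, dowel, foot, rail}
6. top@(-1, 0) [-x clear] — {back_panel, cam, dowel, foot, rail, top}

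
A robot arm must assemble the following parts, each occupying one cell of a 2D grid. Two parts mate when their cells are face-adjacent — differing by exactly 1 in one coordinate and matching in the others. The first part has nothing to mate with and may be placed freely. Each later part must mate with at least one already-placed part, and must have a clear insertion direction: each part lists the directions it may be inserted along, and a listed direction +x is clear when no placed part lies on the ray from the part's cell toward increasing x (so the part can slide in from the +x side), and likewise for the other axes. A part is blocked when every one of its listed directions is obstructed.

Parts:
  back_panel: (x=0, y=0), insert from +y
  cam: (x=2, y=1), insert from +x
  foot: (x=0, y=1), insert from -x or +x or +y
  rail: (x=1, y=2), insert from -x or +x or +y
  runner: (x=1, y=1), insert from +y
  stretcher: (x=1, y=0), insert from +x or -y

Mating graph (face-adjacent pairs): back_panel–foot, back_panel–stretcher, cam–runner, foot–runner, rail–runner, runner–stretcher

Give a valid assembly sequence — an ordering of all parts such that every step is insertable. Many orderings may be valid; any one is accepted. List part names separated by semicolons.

back_panel; foot; stretcher; runner; cam; rail

1. back_panel@(0, 0) [+y clear] — {back_panel}
2. foot@(0, 1) [-x clear] — {back_panel, foot}
3. stretcher@(1, 0) [+x clear] — {back_panel, foot, stretcher}
4. runner@(1, 1) [+y clear] — {back_panel, foot, runner, stretcher}
5. cam@(2, 1) [+x clear] — {back_panel, cam, foot, runner, stretcher}
6. rail@(1, 2) [-x clear] — {back_panel, cam, foot, rail, runner, stretcher}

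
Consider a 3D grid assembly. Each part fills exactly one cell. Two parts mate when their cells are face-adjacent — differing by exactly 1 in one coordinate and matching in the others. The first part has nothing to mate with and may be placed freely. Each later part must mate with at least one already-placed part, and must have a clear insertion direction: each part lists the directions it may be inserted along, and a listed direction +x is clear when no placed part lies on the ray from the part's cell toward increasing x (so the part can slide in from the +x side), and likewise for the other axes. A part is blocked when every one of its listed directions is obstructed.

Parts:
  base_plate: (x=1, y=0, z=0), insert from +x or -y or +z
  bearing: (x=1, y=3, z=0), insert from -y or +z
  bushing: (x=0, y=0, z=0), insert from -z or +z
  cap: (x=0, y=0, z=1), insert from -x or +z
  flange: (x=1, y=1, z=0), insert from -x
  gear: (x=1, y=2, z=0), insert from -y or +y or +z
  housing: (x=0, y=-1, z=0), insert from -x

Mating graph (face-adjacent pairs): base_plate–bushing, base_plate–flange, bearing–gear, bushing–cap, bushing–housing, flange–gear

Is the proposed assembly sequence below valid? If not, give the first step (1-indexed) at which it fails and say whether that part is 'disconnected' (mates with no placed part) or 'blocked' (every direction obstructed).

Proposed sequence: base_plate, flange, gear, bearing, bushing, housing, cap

Valid

1. base_plate@(1, 0, 0) [+x clear] — {base_plate}
2. flange@(1, 1, 0) [-x clear] — {base_plate, flange}
3. gear@(1, 2, 0) [+y clear] — {base_plate, flange, gear}
4. bearing@(1, 3, 0) [+z clear] — {base_plate, bearing, flange, gear}
5. bushing@(0, 0, 0) [-z clear] — {base_plate, bearing, bushing, flange, gear}
6. housing@(0, -1, 0) [-x clear] — {base_plate, bearing, bushing, flange, gear, housing}
7. cap@(0, 0, 1) [-x clear] — {base_plate, bearing, bushing, cap, flange, gear, housing}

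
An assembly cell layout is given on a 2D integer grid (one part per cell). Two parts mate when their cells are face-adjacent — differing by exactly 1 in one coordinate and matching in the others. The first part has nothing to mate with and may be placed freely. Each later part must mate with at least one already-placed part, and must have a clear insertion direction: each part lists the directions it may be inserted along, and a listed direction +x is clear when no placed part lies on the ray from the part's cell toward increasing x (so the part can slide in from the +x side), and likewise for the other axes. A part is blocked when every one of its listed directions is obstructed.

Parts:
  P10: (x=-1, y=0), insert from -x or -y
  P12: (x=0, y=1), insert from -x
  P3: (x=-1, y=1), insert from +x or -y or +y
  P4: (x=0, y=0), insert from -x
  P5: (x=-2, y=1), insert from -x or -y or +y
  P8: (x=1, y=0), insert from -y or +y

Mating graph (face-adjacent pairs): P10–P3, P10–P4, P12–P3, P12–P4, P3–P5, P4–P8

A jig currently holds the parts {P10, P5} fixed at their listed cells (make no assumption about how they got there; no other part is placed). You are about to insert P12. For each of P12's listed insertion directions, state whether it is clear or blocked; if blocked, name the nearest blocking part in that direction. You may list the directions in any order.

-x: blocked by P5

-x: nearest on ray is P5@(-2, 1) ⇒ blocked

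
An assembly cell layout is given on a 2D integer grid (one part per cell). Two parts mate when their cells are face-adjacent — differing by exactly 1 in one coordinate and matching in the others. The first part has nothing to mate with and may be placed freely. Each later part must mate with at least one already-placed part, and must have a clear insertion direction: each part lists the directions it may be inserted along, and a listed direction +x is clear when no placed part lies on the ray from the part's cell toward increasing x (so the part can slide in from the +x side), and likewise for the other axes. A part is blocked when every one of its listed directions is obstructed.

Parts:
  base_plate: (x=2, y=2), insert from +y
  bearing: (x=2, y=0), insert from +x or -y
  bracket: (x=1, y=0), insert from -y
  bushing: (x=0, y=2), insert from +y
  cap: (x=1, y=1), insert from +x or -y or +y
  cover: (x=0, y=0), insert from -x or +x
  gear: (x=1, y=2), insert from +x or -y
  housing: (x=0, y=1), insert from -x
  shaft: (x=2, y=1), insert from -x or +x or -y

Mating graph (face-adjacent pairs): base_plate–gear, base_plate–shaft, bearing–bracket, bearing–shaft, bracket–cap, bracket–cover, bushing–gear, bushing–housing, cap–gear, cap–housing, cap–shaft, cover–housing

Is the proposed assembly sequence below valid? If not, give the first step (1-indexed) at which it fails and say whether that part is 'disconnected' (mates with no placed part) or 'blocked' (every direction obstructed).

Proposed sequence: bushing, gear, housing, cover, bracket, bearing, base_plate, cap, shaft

Valid

1. bushing@(0, 2) [+y clear] — {bushing}
2. gear@(1, 2) [+x clear] — {bushing, gear}
3. housing@(0, 1) [-x clear] — {bushing, gear, housing}
4. cover@(0, 0) [-x clear] — {bushing, cover, gear, housing}
5. bracket@(1, 0) [-y clear] — {bracket, bushing, cover, gear, housing}
6. bearing@(2, 0) [+x clear] — {bearing, bracket, bushing, cover, gear, housing}
7. base_plate@(2, 2) [+y clear] — {base_plate, bearing, bracket, bushing, cover, gear, housing}
8. cap@(1, 1) [+x clear] — {base_plate, bearing, bracket, bushing, cap, cover, gear, housing}
9. shaft@(2, 1) [+x clear] — {base_plate, bearing, bracket, bushing, cap, cover, gear, housing, shaft}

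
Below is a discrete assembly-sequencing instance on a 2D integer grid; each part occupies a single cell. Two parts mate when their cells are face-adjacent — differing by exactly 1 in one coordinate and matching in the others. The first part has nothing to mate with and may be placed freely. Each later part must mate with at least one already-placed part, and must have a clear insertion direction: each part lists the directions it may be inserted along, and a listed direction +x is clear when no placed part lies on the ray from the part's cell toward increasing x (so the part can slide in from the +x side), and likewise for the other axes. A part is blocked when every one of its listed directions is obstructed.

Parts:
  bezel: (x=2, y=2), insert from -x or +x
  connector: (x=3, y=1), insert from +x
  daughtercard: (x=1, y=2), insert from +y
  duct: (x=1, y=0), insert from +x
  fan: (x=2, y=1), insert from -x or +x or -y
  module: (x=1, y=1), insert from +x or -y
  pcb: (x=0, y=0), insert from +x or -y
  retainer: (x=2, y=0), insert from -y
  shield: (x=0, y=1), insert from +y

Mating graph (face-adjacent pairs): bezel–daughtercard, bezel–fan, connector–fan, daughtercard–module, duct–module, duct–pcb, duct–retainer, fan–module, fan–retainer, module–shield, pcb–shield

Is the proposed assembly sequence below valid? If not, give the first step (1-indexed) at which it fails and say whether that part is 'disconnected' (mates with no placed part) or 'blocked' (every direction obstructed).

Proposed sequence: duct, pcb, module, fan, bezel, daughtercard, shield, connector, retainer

1. duct@(1, 0) [+x clear] — {duct}
2. pcb@(0, 0) [-y clear] — {duct, pcb}
3. module@(1, 1) [+x clear] — {duct, module, pcb}
4. fan@(2, 1) [+x clear] — {duct, fan, module, pcb}
5. bezel@(2, 2) [-x clear] — {bezel, duct, fan, module, pcb}
6. daughtercard@(1, 2) [+y clear] — {bezel, daughtercard, duct, fan, module, pcb}
7. shield@(0, 1) [+y clear] — {bezel, daughtercard, duct, fan, module, pcb, shield}
8. connector@(3, 1) [+x clear] — {bezel, connector, daughtercard, duct, fan, module, pcb, shield}
9. retainer@(2, 0) [-y clear] — {bezel, connector, daughtercard, duct, fan, module, pcb, retainer, shield}

Valid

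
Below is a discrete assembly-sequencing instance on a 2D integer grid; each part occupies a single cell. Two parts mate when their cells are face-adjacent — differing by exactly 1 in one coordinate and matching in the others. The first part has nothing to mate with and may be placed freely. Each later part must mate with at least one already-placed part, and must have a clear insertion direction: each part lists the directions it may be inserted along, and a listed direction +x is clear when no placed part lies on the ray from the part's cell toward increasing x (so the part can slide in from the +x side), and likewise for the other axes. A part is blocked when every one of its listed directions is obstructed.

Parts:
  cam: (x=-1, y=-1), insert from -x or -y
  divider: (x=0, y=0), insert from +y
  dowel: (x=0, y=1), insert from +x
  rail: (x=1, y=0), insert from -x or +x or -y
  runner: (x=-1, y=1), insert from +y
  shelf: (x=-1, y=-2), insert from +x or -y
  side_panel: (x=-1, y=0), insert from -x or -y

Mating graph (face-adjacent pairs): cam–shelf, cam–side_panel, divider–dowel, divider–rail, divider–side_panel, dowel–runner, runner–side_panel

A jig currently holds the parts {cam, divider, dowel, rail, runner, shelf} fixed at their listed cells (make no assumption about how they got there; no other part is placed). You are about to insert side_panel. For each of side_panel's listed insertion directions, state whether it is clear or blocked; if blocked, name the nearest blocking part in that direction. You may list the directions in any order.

-x: clear; -y: blocked by cam

-x: ray from side_panel(-1, 0) has no placed part ⇒ clear
-y: nearest on ray is cam@(-1, -1) ⇒ blocked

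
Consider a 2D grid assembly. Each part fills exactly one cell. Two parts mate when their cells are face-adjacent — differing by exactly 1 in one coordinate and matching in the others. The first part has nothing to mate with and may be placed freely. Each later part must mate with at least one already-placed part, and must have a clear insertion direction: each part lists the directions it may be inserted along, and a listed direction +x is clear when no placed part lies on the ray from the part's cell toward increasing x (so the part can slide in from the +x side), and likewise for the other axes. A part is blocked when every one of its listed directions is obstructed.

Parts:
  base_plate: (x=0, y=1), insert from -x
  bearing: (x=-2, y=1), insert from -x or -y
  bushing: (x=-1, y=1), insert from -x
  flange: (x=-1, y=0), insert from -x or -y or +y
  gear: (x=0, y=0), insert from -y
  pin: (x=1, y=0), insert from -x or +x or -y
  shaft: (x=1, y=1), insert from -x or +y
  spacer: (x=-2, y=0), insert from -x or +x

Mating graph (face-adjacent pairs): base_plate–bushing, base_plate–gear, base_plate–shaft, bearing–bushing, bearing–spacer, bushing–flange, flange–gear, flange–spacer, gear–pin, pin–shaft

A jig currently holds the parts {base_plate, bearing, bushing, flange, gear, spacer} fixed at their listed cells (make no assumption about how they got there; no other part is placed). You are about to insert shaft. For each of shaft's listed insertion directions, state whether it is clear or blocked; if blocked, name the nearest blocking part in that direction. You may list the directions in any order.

+y: clear; -x: blocked by base_plate

-x: nearest on ray is base_plate@(0, 1) ⇒ blocked
+y: ray from shaft(1, 1) has no placed part ⇒ clear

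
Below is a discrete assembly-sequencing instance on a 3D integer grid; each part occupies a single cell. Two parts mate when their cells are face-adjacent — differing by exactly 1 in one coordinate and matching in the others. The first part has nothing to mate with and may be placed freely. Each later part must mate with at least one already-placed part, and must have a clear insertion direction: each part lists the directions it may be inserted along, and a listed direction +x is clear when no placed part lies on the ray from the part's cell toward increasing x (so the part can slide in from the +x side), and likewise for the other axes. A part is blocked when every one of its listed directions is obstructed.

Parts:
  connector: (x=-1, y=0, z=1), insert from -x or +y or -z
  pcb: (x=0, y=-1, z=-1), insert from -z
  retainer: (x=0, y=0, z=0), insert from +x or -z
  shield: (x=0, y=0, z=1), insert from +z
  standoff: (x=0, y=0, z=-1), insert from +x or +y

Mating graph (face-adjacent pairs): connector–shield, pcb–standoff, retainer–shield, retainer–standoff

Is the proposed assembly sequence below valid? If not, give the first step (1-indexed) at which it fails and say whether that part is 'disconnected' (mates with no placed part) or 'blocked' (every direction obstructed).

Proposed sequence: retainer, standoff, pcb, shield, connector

Valid

1. retainer@(0, 0, 0) [+x clear] — {retainer}
2. standoff@(0, 0, -1) [+x clear] — {retainer, standoff}
3. pcb@(0, -1, -1) [-z clear] — {pcb, retainer, standoff}
4. shield@(0, 0, 1) [+z clear] — {pcb, retainer, shield, standoff}
5. connector@(-1, 0, 1) [-x clear] — {connector, pcb, retainer, shield, standoff}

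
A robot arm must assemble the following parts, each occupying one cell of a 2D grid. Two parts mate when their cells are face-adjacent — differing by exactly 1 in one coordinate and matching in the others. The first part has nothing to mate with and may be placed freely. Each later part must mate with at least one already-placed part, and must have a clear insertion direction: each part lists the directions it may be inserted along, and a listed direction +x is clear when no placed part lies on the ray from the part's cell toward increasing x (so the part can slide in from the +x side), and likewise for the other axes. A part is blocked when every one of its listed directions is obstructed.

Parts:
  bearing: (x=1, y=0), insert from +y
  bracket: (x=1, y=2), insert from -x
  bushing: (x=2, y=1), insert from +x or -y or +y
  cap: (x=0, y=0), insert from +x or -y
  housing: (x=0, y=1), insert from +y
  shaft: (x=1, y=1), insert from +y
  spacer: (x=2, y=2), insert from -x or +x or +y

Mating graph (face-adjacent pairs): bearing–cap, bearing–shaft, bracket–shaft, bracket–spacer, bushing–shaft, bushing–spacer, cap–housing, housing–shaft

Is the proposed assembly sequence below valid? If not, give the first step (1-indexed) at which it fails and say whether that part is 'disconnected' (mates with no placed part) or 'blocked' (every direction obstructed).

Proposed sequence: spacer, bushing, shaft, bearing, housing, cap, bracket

1. spacer@(2, 2) [-x clear] — {spacer}
2. bushing@(2, 1) [+x clear] — {bushing, spacer}
3. shaft@(1, 1) [+y clear] — {bushing, shaft, spacer}
4. bearing@(1, 0) — +y all obstructed ⇒ blocked

Invalid at step 4 (blocked)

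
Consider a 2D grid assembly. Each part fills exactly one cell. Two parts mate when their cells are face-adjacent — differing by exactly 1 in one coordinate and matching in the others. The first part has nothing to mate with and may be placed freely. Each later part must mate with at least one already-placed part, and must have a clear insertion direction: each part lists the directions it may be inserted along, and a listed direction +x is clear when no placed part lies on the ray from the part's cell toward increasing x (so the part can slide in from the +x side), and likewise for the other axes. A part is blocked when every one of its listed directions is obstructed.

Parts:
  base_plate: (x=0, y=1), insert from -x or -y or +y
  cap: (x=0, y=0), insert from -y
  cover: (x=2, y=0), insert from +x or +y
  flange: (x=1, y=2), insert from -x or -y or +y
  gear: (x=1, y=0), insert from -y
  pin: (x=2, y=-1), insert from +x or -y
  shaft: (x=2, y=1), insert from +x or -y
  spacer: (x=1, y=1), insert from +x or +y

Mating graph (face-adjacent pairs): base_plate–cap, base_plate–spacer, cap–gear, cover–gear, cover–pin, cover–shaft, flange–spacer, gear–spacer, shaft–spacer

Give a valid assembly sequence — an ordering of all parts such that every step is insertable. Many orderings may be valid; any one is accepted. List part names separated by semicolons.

base_plate; cap; spacer; flange; shaft; cover; pin; gear

1. base_plate@(0, 1) [-x clear] — {base_plate}
2. cap@(0, 0) [-y clear] — {base_plate, cap}
3. spacer@(1, 1) [+x clear] — {base_plate, cap, spacer}
4. flange@(1, 2) [-x clear] — {base_plate, cap, flange, spacer}
5. shaft@(2, 1) [+x clear] — {base_plate, cap, flange, shaft, spacer}
6. cover@(2, 0) [+x clear] — {base_plate, cap, cover, flange, shaft, spacer}
7. pin@(2, -1) [+x clear] — {base_plate, cap, cover, flange, pin, shaft, spacer}
8. gear@(1, 0) [-y clear] — {base_plate, cap, cover, flange, gear, pin, shaft, spacer}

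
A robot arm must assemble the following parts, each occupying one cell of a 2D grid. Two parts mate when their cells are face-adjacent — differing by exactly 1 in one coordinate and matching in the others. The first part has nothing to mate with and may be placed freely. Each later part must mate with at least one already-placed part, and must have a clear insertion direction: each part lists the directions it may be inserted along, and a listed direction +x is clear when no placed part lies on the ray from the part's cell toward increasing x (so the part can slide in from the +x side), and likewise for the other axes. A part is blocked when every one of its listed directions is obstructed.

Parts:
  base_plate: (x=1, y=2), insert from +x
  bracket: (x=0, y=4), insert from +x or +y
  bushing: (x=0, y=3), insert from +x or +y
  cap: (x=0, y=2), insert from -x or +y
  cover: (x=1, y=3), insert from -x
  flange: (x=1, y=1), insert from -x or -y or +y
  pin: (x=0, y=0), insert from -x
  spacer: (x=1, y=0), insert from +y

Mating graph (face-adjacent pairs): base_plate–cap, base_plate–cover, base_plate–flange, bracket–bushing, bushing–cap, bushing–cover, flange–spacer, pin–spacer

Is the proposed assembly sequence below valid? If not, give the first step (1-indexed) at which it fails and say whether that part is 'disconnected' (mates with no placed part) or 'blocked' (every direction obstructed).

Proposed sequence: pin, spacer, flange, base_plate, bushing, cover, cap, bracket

1. pin@(0, 0) [-x clear] — {pin}
2. spacer@(1, 0) [+y clear] — {pin, spacer}
3. flange@(1, 1) [-x clear] — {flange, pin, spacer}
4. base_plate@(1, 2) [+x clear] — {base_plate, flange, pin, spacer}
5. bushing@(0, 3) — no placed neighbour ⇒ disconnected

Invalid at step 5 (disconnected)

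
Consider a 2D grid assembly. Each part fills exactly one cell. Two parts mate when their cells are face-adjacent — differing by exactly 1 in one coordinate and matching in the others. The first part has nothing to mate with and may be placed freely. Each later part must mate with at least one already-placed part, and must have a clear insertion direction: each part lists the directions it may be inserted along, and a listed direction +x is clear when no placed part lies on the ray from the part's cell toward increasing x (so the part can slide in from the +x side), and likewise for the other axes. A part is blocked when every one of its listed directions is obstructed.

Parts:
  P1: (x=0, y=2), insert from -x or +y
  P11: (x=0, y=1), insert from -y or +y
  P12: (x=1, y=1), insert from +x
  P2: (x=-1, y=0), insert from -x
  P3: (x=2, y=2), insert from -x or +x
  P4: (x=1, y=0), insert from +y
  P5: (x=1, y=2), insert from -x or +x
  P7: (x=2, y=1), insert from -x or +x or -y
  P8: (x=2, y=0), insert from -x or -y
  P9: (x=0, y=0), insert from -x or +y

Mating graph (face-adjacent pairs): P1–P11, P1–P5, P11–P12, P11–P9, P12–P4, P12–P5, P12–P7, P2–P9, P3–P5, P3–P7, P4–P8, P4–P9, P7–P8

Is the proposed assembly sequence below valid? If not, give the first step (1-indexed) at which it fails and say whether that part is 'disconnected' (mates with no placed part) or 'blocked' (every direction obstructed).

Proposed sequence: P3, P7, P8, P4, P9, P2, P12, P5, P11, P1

1. P3@(2, 2) [-x clear] — {P3}
2. P7@(2, 1) [-x clear] — {P3, P7}
3. P8@(2, 0) [-x clear] — {P3, P7, P8}
4. P4@(1, 0) [+y clear] — {P3, P4, P7, P8}
5. P9@(0, 0) [-x clear] — {P3, P4, P7, P8, P9}
6. P2@(-1, 0) [-x clear] — {P2, P3, P4, P7, P8, P9}
7. P12@(1, 1) — +x all obstructed ⇒ blocked

Invalid at step 7 (blocked)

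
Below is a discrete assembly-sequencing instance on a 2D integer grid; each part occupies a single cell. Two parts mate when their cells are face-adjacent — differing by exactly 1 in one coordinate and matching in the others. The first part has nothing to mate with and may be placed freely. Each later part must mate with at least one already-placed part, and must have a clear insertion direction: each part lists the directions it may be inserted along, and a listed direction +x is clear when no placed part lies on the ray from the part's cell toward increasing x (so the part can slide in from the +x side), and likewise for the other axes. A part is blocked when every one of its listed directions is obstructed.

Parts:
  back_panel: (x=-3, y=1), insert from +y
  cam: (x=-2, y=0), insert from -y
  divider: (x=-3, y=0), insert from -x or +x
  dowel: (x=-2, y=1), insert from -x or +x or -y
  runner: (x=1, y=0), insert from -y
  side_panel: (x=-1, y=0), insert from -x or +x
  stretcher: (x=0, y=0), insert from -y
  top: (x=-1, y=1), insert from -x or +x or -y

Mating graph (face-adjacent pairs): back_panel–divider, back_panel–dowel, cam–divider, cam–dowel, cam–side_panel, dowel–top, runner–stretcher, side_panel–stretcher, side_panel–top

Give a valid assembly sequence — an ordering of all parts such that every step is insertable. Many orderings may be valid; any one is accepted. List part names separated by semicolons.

1. cam@(-2, 0) [-y clear] — {cam}
2. divider@(-3, 0) [-x clear] — {cam, divider}
3. back_panel@(-3, 1) [+y clear] — {back_panel, cam, divider}
4. side_panel@(-1, 0) [+x clear] — {back_panel, cam, divider, side_panel}
5. dowel@(-2, 1) [+x clear] — {back_panel, cam, divider, dowel, side_panel}
6. top@(-1, 1) [+x clear] — {back_panel, cam, divider, dowel, side_panel, top}
7. stretcher@(0, 0) [-y clear] — {back_panel, cam, divider, dowel, side_panel, stretcher, top}
8. runner@(1, 0) [-y clear] — {back_panel, cam, divider, dowel, runner, side_panel, stretcher, top}

cam; divider; back_panel; side_panel; dowel; top; stretcher; runner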